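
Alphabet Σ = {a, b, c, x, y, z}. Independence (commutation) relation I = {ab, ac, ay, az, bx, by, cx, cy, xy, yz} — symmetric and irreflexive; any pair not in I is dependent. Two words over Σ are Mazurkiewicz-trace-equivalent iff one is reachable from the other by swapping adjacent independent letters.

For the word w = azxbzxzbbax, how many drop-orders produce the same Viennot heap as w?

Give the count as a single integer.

45

#0=a has no predecessor
#1=z has no predecessor
#2=x depends on [0:a, 1:z]
#3=b depends on [1:z]
#4=z depends on [2:x, 3:b]
#5=x depends on [4:z]
#6=z depends on [5:x]
#7=b depends on [6:z]
#8=b depends on [7:b]
#9=a depends on [5:x]
#10=x depends on [6:z, 9:a]
sources: [0:a, 1:z]
N(rest) = Σ N(rest − s) over sources s of rest; N(one piece) = 1:
  size 1 → [8]=1  [10]=1
  size 2 → [7,8]=1  [8,10]=2  [9,10]=1
  size 3 → [7,8,10]=3  [8,9,10]=3
  size 4 → [6,7,8,10]=3  [7,8,9,10]=6
  size 5 → [6,7,8,9,10]=9
  size 6 → [5,6,7,8,9,10]=9
  size 7 → [4,5,6,7,8,9,10]=9
  size 8 → [2,4,5,6,7,8,9,10]=9  [3,4,5,6,7,8,9,10]=9
  size 9 → [0,2,4,5,6,7,8,9,10]=9  [2,3,4,5,6,7,8,9,10]=18
  first=0(a) contributes 18
  first=1(z) contributes 27
|[w]| = 45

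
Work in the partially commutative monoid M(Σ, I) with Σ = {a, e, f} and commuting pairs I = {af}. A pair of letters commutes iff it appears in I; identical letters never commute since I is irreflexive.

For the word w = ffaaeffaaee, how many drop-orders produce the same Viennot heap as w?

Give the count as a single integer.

drop 0:f onto floor
drop 1:f onto {0:f}
drop 2:a onto floor
drop 3:a onto {2:a}
drop 4:e onto {1:f, 3:a}
drop 5:f onto {4:e}
drop 6:f onto {5:f}
drop 7:a onto {4:e}
drop 8:a onto {7:a}
drop 9:e onto {6:f, 8:a}
drop 10:e onto {9:e}
ground layer = {0:f, 2:a}
drop-orders for the pieces not yet dropped (sum over which currently-grounded one goes next):
  1 to go: {10} 1
  2 to go: {9,10} 1
  3 to go: {6,9,10} 1  {8,9,10} 1
  4 to go: {5,6,9,10} 1  {6,8,9,10} 2  {7,8,9,10} 1
  5 to go: {5,6,8,9,10} 3  {6,7,8,9,10} 3
  6 to go: {5,6,7,8,9,10} 6
  7 to go: {4,5,6,7,8,9,10} 6
  8 to go: {1,4,5,6,7,8,9,10} 6  {3,4,5,6,7,8,9,10} 6
  9 to go: {0,1,4,5,6,7,8,9,10} 6  {1,3,4,5,6,7,8,9,10} 12  {2,3,4,5,6,7,8,9,10} 6
  if 0:f drops first: 18 orders
  if 2:a drops first: 18 orders
heap linearizations: 36

36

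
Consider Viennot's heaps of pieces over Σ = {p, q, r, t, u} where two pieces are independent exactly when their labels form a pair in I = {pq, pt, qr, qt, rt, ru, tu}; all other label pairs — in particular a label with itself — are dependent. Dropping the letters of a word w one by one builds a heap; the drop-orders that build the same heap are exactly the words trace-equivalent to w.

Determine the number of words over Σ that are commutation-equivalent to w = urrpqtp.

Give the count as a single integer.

piece 0:u — minimal
piece 1:r — minimal
piece 2:r rests on {1:r}
piece 3:p rests on {0:u, 2:r}
piece 4:q rests on {0:u}
piece 5:t — minimal
piece 6:p rests on {3:p}
minimal pieces: {0:u, 1:r, 5:t}
ways to finish when only these pieces remain (= sum over removing one remaining piece with nothing left below it):
  1 left: {4}→1  {5}→1  {6}→1
  2 left: {3,6}→1  {4,5}→2  {4,6}→2  {5,6}→2
  3 left: {2,3,6}→1  {3,4,6}→3  {3,5,6}→3  {4,5,6}→6
  4 left: {0,3,4,6}→3  {1,2,3,6}→1  {2,3,4,6}→4  {2,3,5,6}→4  {3,4,5,6}→12
  5 left: {0,2,3,4,6}→7  {0,3,4,5,6}→15  {1,2,3,4,6}→5  {1,2,3,5,6}→5  {2,3,4,5,6}→20
  placing 0:u first → 30 extensions
  placing 1:r first → 42 extensions
  placing 5:t first → 12 extensions
total linear extensions = 84

84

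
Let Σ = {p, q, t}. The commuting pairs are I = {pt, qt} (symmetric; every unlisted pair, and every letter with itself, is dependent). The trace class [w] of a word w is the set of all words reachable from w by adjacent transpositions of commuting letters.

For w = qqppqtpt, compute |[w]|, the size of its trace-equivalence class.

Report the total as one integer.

28

piece 0:q — minimal
piece 1:q rests on {0:q}
piece 2:p rests on {1:q}
piece 3:p rests on {2:p}
piece 4:q rests on {3:p}
piece 5:t — minimal
piece 6:p rests on {4:q}
piece 7:t rests on {5:t}
minimal pieces: {0:q, 5:t}
ways to finish when only these pieces remain (= sum over removing one remaining piece with nothing left below it):
  1 left: {6}→1  {7}→1
  2 left: {4,6}→1  {5,7}→1  {6,7}→2
  3 left: {3,4,6}→1  {4,6,7}→3  {5,6,7}→3
  4 left: {2,3,4,6}→1  {3,4,6,7}→4  {4,5,6,7}→6
  5 left: {1,2,3,4,6}→1  {2,3,4,6,7}→5  {3,4,5,6,7}→10
  6 left: {0,1,2,3,4,6}→1  {1,2,3,4,6,7}→6  {2,3,4,5,6,7}→15
  placing 0:q first → 21 extensions
  placing 5:t first → 7 extensions
total linear extensions = 28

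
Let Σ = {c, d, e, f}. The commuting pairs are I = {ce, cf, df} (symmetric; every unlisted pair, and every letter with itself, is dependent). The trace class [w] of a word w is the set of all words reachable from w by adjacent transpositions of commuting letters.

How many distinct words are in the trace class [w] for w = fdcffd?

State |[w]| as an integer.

piece 0:f — minimal
piece 1:d — minimal
piece 2:c rests on {1:d}
piece 3:f rests on {0:f}
piece 4:f rests on {3:f}
piece 5:d rests on {2:c}
minimal pieces: {0:f, 1:d}
ways to finish when only these pieces remain (= sum over removing one remaining piece with nothing left below it):
  1 left: {4}→1  {5}→1
  2 left: {2,5}→1  {3,4}→1  {4,5}→2
  3 left: {0,3,4}→1  {1,2,5}→1  {2,4,5}→3  {3,4,5}→3
  4 left: {0,3,4,5}→4  {1,2,4,5}→4  {2,3,4,5}→6
  placing 0:f first → 10 extensions
  placing 1:d first → 10 extensions
total linear extensions = 20

20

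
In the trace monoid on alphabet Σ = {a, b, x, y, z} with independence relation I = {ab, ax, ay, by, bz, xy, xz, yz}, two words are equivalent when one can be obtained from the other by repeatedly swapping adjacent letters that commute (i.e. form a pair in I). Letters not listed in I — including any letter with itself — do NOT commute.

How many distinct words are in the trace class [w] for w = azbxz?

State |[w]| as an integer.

10

0(a) covers ∅
1(z) covers 0:a
2(b) covers ∅
3(x) covers 2:b
4(z) covers 1:z
floor of heap: 0:a, 2:b
completions by unplaced set U, small U first (add the entries for U minus each lowest piece of U):
  |U|=1: {3}:1  {4}:1
  |U|=2: {1,4}:1  {2,3}:1  {3,4}:2
  |U|=3: {0,1,4}:1  {1,3,4}:3  {2,3,4}:3
  start at 0(a): 6
  start at 2(b): 4
sum over floor = 10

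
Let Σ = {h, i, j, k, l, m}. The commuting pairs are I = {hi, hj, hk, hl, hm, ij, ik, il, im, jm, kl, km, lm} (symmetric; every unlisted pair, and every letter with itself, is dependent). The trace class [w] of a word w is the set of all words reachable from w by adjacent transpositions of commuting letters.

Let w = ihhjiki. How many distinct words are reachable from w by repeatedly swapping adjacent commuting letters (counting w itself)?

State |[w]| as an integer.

210

piece 0:i — minimal
piece 1:h — minimal
piece 2:h rests on {1:h}
piece 3:j — minimal
piece 4:i rests on {0:i}
piece 5:k rests on {3:j}
piece 6:i rests on {4:i}
minimal pieces: {0:i, 1:h, 3:j}
ways to finish when only these pieces remain (= sum over removing one remaining piece with nothing left below it):
  1 left: {2}→1  {5}→1  {6}→1
  2 left: {1,2}→1  {2,5}→2  {2,6}→2  {3,5}→1  {4,6}→1  {5,6}→2
  3 left: {0,4,6}→1  {1,2,5}→3  {1,2,6}→3  {2,3,5}→3  {2,4,6}→3  {2,5,6}→6  {3,5,6}→3  {4,5,6}→3
  4 left: {0,2,4,6}→4  {0,4,5,6}→4  {1,2,3,5}→6  {1,2,4,6}→6  {1,2,5,6}→12  {2,3,5,6}→12  {2,4,5,6}→12  {3,4,5,6}→6
  5 left: {0,1,2,4,6}→10  {0,2,4,5,6}→20  {0,3,4,5,6}→10  {1,2,3,5,6}→30  {1,2,4,5,6}→30  {2,3,4,5,6}→30
  placing 0:i first → 90 extensions
  placing 1:h first → 60 extensions
  placing 3:j first → 60 extensions
total linear extensions = 210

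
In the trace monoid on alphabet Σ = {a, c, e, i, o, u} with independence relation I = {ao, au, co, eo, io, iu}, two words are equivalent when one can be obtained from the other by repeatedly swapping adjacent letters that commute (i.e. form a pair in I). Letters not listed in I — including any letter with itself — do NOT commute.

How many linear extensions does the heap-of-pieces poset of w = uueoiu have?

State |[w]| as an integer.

#0=u has no predecessor
#1=u depends on [0:u]
#2=e depends on [1:u]
#3=o depends on [1:u]
#4=i depends on [2:e]
#5=u depends on [2:e, 3:o]
sources: [0:u]
N(rest) = Σ N(rest − s) over sources s of rest; N(one piece) = 1:
  size 1 → [4]=1  [5]=1
  size 2 → [3,5]=1  [4,5]=2
  size 3 → [2,4,5]=2  [3,4,5]=3
  size 4 → [2,3,4,5]=5
  first=0(u) contributes 5

5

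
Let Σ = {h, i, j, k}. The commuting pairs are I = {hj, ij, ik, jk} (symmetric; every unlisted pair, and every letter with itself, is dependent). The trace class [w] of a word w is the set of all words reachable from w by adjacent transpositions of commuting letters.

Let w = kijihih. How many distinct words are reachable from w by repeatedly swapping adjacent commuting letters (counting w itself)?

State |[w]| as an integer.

21

#0=k has no predecessor
#1=i has no predecessor
#2=j has no predecessor
#3=i depends on [1:i]
#4=h depends on [0:k, 3:i]
#5=i depends on [4:h]
#6=h depends on [5:i]
sources: [0:k, 1:i, 2:j]
N(rest) = Σ N(rest − s) over sources s of rest; N(one piece) = 1:
  size 1 → [2]=1  [6]=1
  size 2 → [2,6]=2  [5,6]=1
  size 3 → [2,5,6]=3  [4,5,6]=1
  size 4 → [0,4,5,6]=1  [2,4,5,6]=4  [3,4,5,6]=1
  size 5 → [0,2,4,5,6]=5  [0,3,4,5,6]=2  [1,3,4,5,6]=1  [2,3,4,5,6]=5
  first=0(k) contributes 6
  first=1(i) contributes 12
  first=2(j) contributes 3
|[w]| = 21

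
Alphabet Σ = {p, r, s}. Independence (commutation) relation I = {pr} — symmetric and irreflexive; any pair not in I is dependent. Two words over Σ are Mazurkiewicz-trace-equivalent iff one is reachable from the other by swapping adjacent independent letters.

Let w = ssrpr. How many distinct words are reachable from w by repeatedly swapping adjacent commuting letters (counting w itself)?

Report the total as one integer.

3

drop 0:s onto floor
drop 1:s onto {0:s}
drop 2:r onto {1:s}
drop 3:p onto {1:s}
drop 4:r onto {2:r}
ground layer = {0:s}
drop-orders for the pieces not yet dropped (sum over which currently-grounded one goes next):
  1 to go: {3} 1  {4} 1
  2 to go: {2,4} 1  {3,4} 2
  3 to go: {2,3,4} 3
  if 0:s drops first: 3 orders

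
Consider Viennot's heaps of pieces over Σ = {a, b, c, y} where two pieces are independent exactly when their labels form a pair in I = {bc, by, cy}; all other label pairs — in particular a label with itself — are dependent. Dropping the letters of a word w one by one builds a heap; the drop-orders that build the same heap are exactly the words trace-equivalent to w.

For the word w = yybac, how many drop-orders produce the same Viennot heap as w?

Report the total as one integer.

drop 0:y onto floor
drop 1:y onto {0:y}
drop 2:b onto floor
drop 3:a onto {1:y, 2:b}
drop 4:c onto {3:a}
ground layer = {0:y, 2:b}
drop-orders for the pieces not yet dropped (sum over which currently-grounded one goes next):
  1 to go: {4} 1
  2 to go: {3,4} 1
  3 to go: {1,3,4} 1  {2,3,4} 1
  if 0:y drops first: 2 orders
  if 2:b drops first: 1 orders
heap linearizations: 3

3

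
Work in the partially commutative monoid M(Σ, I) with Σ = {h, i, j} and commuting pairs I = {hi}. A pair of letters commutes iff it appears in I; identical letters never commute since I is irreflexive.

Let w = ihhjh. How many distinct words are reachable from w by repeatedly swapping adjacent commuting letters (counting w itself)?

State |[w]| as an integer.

3

#0=i has no predecessor
#1=h has no predecessor
#2=h depends on [1:h]
#3=j depends on [0:i, 2:h]
#4=h depends on [3:j]
sources: [0:i, 1:h]
N(rest) = Σ N(rest − s) over sources s of rest; N(one piece) = 1:
  size 1 → [4]=1
  size 2 → [3,4]=1
  size 3 → [0,3,4]=1  [2,3,4]=1
  first=0(i) contributes 1
  first=1(h) contributes 2
|[w]| = 3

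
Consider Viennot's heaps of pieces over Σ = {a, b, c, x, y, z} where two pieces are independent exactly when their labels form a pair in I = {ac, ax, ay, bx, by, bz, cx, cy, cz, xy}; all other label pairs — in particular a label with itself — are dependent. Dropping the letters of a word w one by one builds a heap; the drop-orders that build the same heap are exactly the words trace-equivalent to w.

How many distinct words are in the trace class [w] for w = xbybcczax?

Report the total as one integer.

450

piece 0:x — minimal
piece 1:b — minimal
piece 2:y — minimal
piece 3:b rests on {1:b}
piece 4:c rests on {3:b}
piece 5:c rests on {4:c}
piece 6:z rests on {0:x, 2:y}
piece 7:a rests on {3:b, 6:z}
piece 8:x rests on {6:z}
minimal pieces: {0:x, 1:b, 2:y}
ways to finish when only these pieces remain (= sum over removing one remaining piece with nothing left below it):
  1 left: {5}→1  {7}→1  {8}→1
  2 left: {4,5}→1  {5,7}→2  {5,8}→2  {7,8}→2
  3 left: {4,5,7}→3  {4,5,8}→3  {5,7,8}→6  {6,7,8}→2
  4 left: {0,6,7,8}→2  {2,6,7,8}→2  {3,4,5,7}→3  {4,5,7,8}→12  {5,6,7,8}→8
  5 left: {0,2,6,7,8}→4  {0,5,6,7,8}→10  {1,3,4,5,7}→3  {2,5,6,7,8}→10  {3,4,5,7,8}→15  {4,5,6,7,8}→20
  6 left: {0,2,5,6,7,8}→24  {0,4,5,6,7,8}→30  {1,3,4,5,7,8}→18  {2,4,5,6,7,8}→30  {3,4,5,6,7,8}→35
  7 left: {0,2,4,5,6,7,8}→84  {0,3,4,5,6,7,8}→65  {1,3,4,5,6,7,8}→53  {2,3,4,5,6,7,8}→65
  placing 0:x first → 118 extensions
  placing 1:b first → 214 extensions
  placing 2:y first → 118 extensions
total linear extensions = 450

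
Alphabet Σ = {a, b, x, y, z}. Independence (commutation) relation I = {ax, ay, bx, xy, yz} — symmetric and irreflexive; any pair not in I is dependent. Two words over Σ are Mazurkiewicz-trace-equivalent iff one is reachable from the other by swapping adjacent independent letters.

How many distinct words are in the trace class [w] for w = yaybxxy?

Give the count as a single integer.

63

piece 0:y — minimal
piece 1:a — minimal
piece 2:y rests on {0:y}
piece 3:b rests on {1:a, 2:y}
piece 4:x — minimal
piece 5:x rests on {4:x}
piece 6:y rests on {3:b}
minimal pieces: {0:y, 1:a, 4:x}
ways to finish when only these pieces remain (= sum over removing one remaining piece with nothing left below it):
  1 left: {5}→1  {6}→1
  2 left: {3,6}→1  {4,5}→1  {5,6}→2
  3 left: {1,3,6}→1  {2,3,6}→1  {3,5,6}→3  {4,5,6}→3
  4 left: {0,2,3,6}→1  {1,2,3,6}→2  {1,3,5,6}→4  {2,3,5,6}→4  {3,4,5,6}→6
  5 left: {0,1,2,3,6}→3  {0,2,3,5,6}→5  {1,2,3,5,6}→10  {1,3,4,5,6}→10  {2,3,4,5,6}→10
  placing 0:y first → 30 extensions
  placing 1:a first → 15 extensions
  placing 4:x first → 18 extensions
total linear extensions = 63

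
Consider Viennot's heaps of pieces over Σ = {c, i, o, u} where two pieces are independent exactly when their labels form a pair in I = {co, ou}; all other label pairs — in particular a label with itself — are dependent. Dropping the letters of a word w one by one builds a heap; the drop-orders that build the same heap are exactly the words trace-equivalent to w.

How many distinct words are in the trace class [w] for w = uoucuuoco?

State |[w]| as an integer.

piece 0:u — minimal
piece 1:o — minimal
piece 2:u rests on {0:u}
piece 3:c rests on {2:u}
piece 4:u rests on {3:c}
piece 5:u rests on {4:u}
piece 6:o rests on {1:o}
piece 7:c rests on {5:u}
piece 8:o rests on {6:o}
minimal pieces: {0:u, 1:o}
ways to finish when only these pieces remain (= sum over removing one remaining piece with nothing left below it):
  1 left: {7}→1  {8}→1
  2 left: {5,7}→1  {6,8}→1  {7,8}→2
  3 left: {1,6,8}→1  {4,5,7}→1  {5,7,8}→3  {6,7,8}→3
  4 left: {1,6,7,8}→4  {3,4,5,7}→1  {4,5,7,8}→4  {5,6,7,8}→6
  5 left: {1,5,6,7,8}→10  {2,3,4,5,7}→1  {3,4,5,7,8}→5  {4,5,6,7,8}→10
  6 left: {0,2,3,4,5,7}→1  {1,4,5,6,7,8}→20  {2,3,4,5,7,8}→6  {3,4,5,6,7,8}→15
  7 left: {0,2,3,4,5,7,8}→7  {1,3,4,5,6,7,8}→35  {2,3,4,5,6,7,8}→21
  placing 0:u first → 56 extensions
  placing 1:o first → 28 extensions
total linear extensions = 84

84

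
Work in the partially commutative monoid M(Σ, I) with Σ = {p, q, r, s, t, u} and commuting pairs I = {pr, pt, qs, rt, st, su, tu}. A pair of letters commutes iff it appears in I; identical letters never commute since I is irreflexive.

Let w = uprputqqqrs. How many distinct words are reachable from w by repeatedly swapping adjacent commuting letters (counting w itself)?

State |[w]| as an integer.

18

0(u) covers ∅
1(p) covers 0:u
2(r) covers 0:u
3(p) covers 1:p
4(u) covers 2:r, 3:p
5(t) covers ∅
6(q) covers 4:u, 5:t
7(q) covers 6:q
8(q) covers 7:q
9(r) covers 8:q
10(s) covers 9:r
floor of heap: 0:u, 5:t
completions by unplaced set U, small U first (add the entries for U minus each lowest piece of U):
  |U|=1: {10}:1
  |U|=2: {9,10}:1
  |U|=3: {8,9,10}:1
  |U|=4: {7,8,9,10}:1
  |U|=5: {6,7,8,9,10}:1
  |U|=6: {4,6,7,8,9,10}:1  {5,6,7,8,9,10}:1
  |U|=7: {2,4,6,7,8,9,10}:1  {3,4,6,7,8,9,10}:1  {4,5,6,7,8,9,10}:2
  |U|=8: {1,3,4,6,7,8,9,10}:1  {2,3,4,6,7,8,9,10}:2  {2,4,5,6,7,8,9,10}:3  {3,4,5,6,7,8,9,10}:3
  |U|=9: {1,2,3,4,6,7,8,9,10}:3  {1,3,4,5,6,7,8,9,10}:4  {2,3,4,5,6,7,8,9,10}:8
  start at 0(u): 15
  start at 5(t): 3
sum over floor = 18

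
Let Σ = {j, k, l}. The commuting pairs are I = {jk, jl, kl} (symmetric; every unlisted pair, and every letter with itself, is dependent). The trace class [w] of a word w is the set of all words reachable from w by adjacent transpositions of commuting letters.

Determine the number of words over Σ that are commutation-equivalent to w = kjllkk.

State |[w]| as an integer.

60

#0=k has no predecessor
#1=j has no predecessor
#2=l has no predecessor
#3=l depends on [2:l]
#4=k depends on [0:k]
#5=k depends on [4:k]
sources: [0:k, 1:j, 2:l]
N(rest) = Σ N(rest − s) over sources s of rest; N(one piece) = 1:
  size 1 → [1]=1  [3]=1  [5]=1
  size 2 → [1,3]=2  [1,5]=2  [2,3]=1  [3,5]=2  [4,5]=1
  size 3 → [0,4,5]=1  [1,2,3]=3  [1,3,5]=6  [1,4,5]=3  [2,3,5]=3  [3,4,5]=3
  size 4 → [0,1,4,5]=4  [0,3,4,5]=4  [1,2,3,5]=12  [1,3,4,5]=12  [2,3,4,5]=6
  first=0(k) contributes 30
  first=1(j) contributes 10
  first=2(l) contributes 20
|[w]| = 60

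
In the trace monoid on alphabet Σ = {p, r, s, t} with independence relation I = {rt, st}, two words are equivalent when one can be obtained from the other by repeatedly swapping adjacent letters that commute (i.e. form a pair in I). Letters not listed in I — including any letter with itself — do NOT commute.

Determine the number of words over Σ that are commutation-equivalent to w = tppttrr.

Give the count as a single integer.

piece 0:t — minimal
piece 1:p rests on {0:t}
piece 2:p rests on {1:p}
piece 3:t rests on {2:p}
piece 4:t rests on {3:t}
piece 5:r rests on {2:p}
piece 6:r rests on {5:r}
minimal pieces: {0:t}
ways to finish when only these pieces remain (= sum over removing one remaining piece with nothing left below it):
  1 left: {4}→1  {6}→1
  2 left: {3,4}→1  {4,6}→2  {5,6}→1
  3 left: {3,4,6}→3  {4,5,6}→3
  4 left: {3,4,5,6}→6
  5 left: {2,3,4,5,6}→6
  placing 0:t first → 6 extensions

6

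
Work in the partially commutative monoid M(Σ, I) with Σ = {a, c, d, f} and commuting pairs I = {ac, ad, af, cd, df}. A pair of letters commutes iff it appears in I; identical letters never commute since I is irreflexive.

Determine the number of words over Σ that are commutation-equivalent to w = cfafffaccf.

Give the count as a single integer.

45

#0=c has no predecessor
#1=f depends on [0:c]
#2=a has no predecessor
#3=f depends on [1:f]
#4=f depends on [3:f]
#5=f depends on [4:f]
#6=a depends on [2:a]
#7=c depends on [5:f]
#8=c depends on [7:c]
#9=f depends on [8:c]
sources: [0:c, 2:a]
N(rest) = Σ N(rest − s) over sources s of rest; N(one piece) = 1:
  size 1 → [6]=1  [9]=1
  size 2 → [2,6]=1  [6,9]=2  [8,9]=1
  size 3 → [2,6,9]=3  [6,8,9]=3  [7,8,9]=1
  size 4 → [2,6,8,9]=6  [5,7,8,9]=1  [6,7,8,9]=4
  size 5 → [2,6,7,8,9]=10  [4,5,7,8,9]=1  [5,6,7,8,9]=5
  size 6 → [2,5,6,7,8,9]=15  [3,4,5,7,8,9]=1  [4,5,6,7,8,9]=6
  size 7 → [1,3,4,5,7,8,9]=1  [2,4,5,6,7,8,9]=21  [3,4,5,6,7,8,9]=7
  size 8 → [0,1,3,4,5,7,8,9]=1  [1,3,4,5,6,7,8,9]=8  [2,3,4,5,6,7,8,9]=28
  first=0(c) contributes 36
  first=2(a) contributes 9
|[w]| = 45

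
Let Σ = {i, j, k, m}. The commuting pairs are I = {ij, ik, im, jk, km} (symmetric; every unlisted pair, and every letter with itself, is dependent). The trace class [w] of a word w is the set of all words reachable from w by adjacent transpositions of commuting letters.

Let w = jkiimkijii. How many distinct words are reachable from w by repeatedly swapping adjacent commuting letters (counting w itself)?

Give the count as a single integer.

0(j) covers ∅
1(k) covers ∅
2(i) covers ∅
3(i) covers 2:i
4(m) covers 0:j
5(k) covers 1:k
6(i) covers 3:i
7(j) covers 4:m
8(i) covers 6:i
9(i) covers 8:i
floor of heap: 0:j, 1:k, 2:i
completions by unplaced set U, small U first (add the entries for U minus each lowest piece of U):
  |U|=1: {5}:1  {7}:1  {9}:1
  |U|=2: {1,5}:1  {4,7}:1  {5,7}:2  {5,9}:2  {7,9}:2  {8,9}:1
  |U|=3: {0,4,7}:1  {1,5,7}:3  {1,5,9}:3  {4,5,7}:3  {4,7,9}:3  {5,7,9}:6  {5,8,9}:3  {6,8,9}:1  {7,8,9}:3
  |U|=4: {0,4,5,7}:4  {0,4,7,9}:4  {1,4,5,7}:6  {1,5,7,9}:12  {1,5,8,9}:6  {3,6,8,9}:1  {4,5,7,9}:12  {4,7,8,9}:6  {5,6,8,9}:4  {5,7,8,9}:12  {6,7,8,9}:4
  |U|=5: {0,1,4,5,7}:10  {0,4,5,7,9}:20  {0,4,7,8,9}:10  {1,4,5,7,9}:30  {1,5,6,8,9}:10  {1,5,7,8,9}:30  {2,3,6,8,9}:1  {3,5,6,8,9}:5  {3,6,7,8,9}:5  {4,5,7,8,9}:30  {4,6,7,8,9}:10  {5,6,7,8,9}:20
  |U|=6: {0,1,4,5,7,9}:60  {0,4,5,7,8,9}:60  {0,4,6,7,8,9}:20  {1,3,5,6,8,9}:15  {1,4,5,7,8,9}:90  {1,5,6,7,8,9}:60  {2,3,5,6,8,9}:6  {2,3,6,7,8,9}:6  {3,4,6,7,8,9}:15  {3,5,6,7,8,9}:30  {4,5,6,7,8,9}:60
  |U|=7: {0,1,4,5,7,8,9}:210  {0,3,4,6,7,8,9}:35  {0,4,5,6,7,8,9}:140  {1,2,3,5,6,8,9}:21  {1,3,5,6,7,8,9}:105  {1,4,5,6,7,8,9}:210  {2,3,4,6,7,8,9}:21  {2,3,5,6,7,8,9}:42  {3,4,5,6,7,8,9}:105
  |U|=8: {0,1,4,5,6,7,8,9}:560  {0,2,3,4,6,7,8,9}:56  {0,3,4,5,6,7,8,9}:280  {1,2,3,5,6,7,8,9}:168  {1,3,4,5,6,7,8,9}:420  {2,3,4,5,6,7,8,9}:168
  start at 0(j): 756
  start at 1(k): 504
  start at 2(i): 1260
sum over floor = 2520

2520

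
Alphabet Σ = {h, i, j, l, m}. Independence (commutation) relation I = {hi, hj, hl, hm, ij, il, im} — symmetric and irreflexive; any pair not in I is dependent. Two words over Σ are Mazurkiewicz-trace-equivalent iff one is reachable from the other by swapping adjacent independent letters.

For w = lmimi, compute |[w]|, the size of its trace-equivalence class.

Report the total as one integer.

0(l) covers ∅
1(m) covers 0:l
2(i) covers ∅
3(m) covers 1:m
4(i) covers 2:i
floor of heap: 0:l, 2:i
completions by unplaced set U, small U first (add the entries for U minus each lowest piece of U):
  |U|=1: {3}:1  {4}:1
  |U|=2: {1,3}:1  {2,4}:1  {3,4}:2
  |U|=3: {0,1,3}:1  {1,3,4}:3  {2,3,4}:3
  start at 0(l): 6
  start at 2(i): 4
sum over floor = 10

10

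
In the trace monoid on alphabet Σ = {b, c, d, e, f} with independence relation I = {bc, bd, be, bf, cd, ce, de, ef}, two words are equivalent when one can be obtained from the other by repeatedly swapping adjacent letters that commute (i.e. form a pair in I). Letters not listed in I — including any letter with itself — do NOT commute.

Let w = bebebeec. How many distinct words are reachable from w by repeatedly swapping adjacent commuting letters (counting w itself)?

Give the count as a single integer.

#0=b has no predecessor
#1=e has no predecessor
#2=b depends on [0:b]
#3=e depends on [1:e]
#4=b depends on [2:b]
#5=e depends on [3:e]
#6=e depends on [5:e]
#7=c has no predecessor
sources: [0:b, 1:e, 7:c]
N(rest) = Σ N(rest − s) over sources s of rest; N(one piece) = 1:
  size 1 → [4]=1  [6]=1  [7]=1
  size 2 → [2,4]=1  [4,6]=2  [4,7]=2  [5,6]=1  [6,7]=2
  size 3 → [0,2,4]=1  [2,4,6]=3  [2,4,7]=3  [3,5,6]=1  [4,5,6]=3  [4,6,7]=6  [5,6,7]=3
  size 4 → [0,2,4,6]=4  [0,2,4,7]=4  [1,3,5,6]=1  [2,4,5,6]=6  [2,4,6,7]=12  [3,4,5,6]=4  [3,5,6,7]=4  [4,5,6,7]=12
  size 5 → [0,2,4,5,6]=10  [0,2,4,6,7]=20  [1,3,4,5,6]=5  [1,3,5,6,7]=5  [2,3,4,5,6]=10  [2,4,5,6,7]=30  [3,4,5,6,7]=20
  size 6 → [0,2,3,4,5,6]=20  [0,2,4,5,6,7]=60  [1,2,3,4,5,6]=15  [1,3,4,5,6,7]=30  [2,3,4,5,6,7]=60
  first=0(b) contributes 105
  first=1(e) contributes 140
  first=7(c) contributes 35
|[w]| = 280

280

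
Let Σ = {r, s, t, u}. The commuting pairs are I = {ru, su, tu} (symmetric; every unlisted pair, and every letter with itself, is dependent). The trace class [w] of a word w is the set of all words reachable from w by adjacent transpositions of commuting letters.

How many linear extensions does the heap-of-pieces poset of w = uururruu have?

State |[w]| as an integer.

56

#0=u has no predecessor
#1=u depends on [0:u]
#2=r has no predecessor
#3=u depends on [1:u]
#4=r depends on [2:r]
#5=r depends on [4:r]
#6=u depends on [3:u]
#7=u depends on [6:u]
sources: [0:u, 2:r]
N(rest) = Σ N(rest − s) over sources s of rest; N(one piece) = 1:
  size 1 → [5]=1  [7]=1
  size 2 → [4,5]=1  [5,7]=2  [6,7]=1
  size 3 → [2,4,5]=1  [3,6,7]=1  [4,5,7]=3  [5,6,7]=3
  size 4 → [1,3,6,7]=1  [2,4,5,7]=4  [3,5,6,7]=4  [4,5,6,7]=6
  size 5 → [0,1,3,6,7]=1  [1,3,5,6,7]=5  [2,4,5,6,7]=10  [3,4,5,6,7]=10
  size 6 → [0,1,3,5,6,7]=6  [1,3,4,5,6,7]=15  [2,3,4,5,6,7]=20
  first=0(u) contributes 35
  first=2(r) contributes 21
|[w]| = 56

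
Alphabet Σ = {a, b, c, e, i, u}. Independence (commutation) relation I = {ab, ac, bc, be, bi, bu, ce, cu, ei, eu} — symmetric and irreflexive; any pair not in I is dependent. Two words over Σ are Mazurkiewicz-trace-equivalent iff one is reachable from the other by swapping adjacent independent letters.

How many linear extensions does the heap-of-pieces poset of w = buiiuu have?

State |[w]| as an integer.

drop 0:b onto floor
drop 1:u onto floor
drop 2:i onto {1:u}
drop 3:i onto {2:i}
drop 4:u onto {3:i}
drop 5:u onto {4:u}
ground layer = {0:b, 1:u}
drop-orders for the pieces not yet dropped (sum over which currently-grounded one goes next):
  1 to go: {0} 1  {5} 1
  2 to go: {0,5} 2  {4,5} 1
  3 to go: {0,4,5} 3  {3,4,5} 1
  4 to go: {0,3,4,5} 4  {2,3,4,5} 1
  if 0:b drops first: 1 orders
  if 1:u drops first: 5 orders
heap linearizations: 6

6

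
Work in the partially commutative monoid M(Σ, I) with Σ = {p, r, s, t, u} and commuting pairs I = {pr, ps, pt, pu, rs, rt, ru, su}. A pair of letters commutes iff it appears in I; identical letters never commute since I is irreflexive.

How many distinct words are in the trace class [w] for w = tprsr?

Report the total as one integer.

30

0(t) covers ∅
1(p) covers ∅
2(r) covers ∅
3(s) covers 0:t
4(r) covers 2:r
floor of heap: 0:t, 1:p, 2:r
completions by unplaced set U, small U first (add the entries for U minus each lowest piece of U):
  |U|=1: {1}:1  {3}:1  {4}:1
  |U|=2: {0,3}:1  {1,3}:2  {1,4}:2  {2,4}:1  {3,4}:2
  |U|=3: {0,1,3}:3  {0,3,4}:3  {1,2,4}:3  {1,3,4}:6  {2,3,4}:3
  start at 0(t): 12
  start at 1(p): 6
  start at 2(r): 12
sum over floor = 30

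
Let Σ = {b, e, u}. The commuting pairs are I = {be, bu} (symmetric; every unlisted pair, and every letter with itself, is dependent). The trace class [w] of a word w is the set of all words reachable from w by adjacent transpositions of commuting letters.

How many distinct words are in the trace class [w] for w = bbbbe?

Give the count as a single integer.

#0=b has no predecessor
#1=b depends on [0:b]
#2=b depends on [1:b]
#3=b depends on [2:b]
#4=e has no predecessor
sources: [0:b, 4:e]
N(rest) = Σ N(rest − s) over sources s of rest; N(one piece) = 1:
  size 1 → [3]=1  [4]=1
  size 2 → [2,3]=1  [3,4]=2
  size 3 → [1,2,3]=1  [2,3,4]=3
  first=0(b) contributes 4
  first=4(e) contributes 1
|[w]| = 5

5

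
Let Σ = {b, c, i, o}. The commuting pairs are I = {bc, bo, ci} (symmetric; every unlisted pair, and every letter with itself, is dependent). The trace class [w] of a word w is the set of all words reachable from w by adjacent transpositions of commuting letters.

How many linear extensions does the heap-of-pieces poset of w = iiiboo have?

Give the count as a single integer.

3

piece 0:i — minimal
piece 1:i rests on {0:i}
piece 2:i rests on {1:i}
piece 3:b rests on {2:i}
piece 4:o rests on {2:i}
piece 5:o rests on {4:o}
minimal pieces: {0:i}
ways to finish when only these pieces remain (= sum over removing one remaining piece with nothing left below it):
  1 left: {3}→1  {5}→1
  2 left: {3,5}→2  {4,5}→1
  3 left: {3,4,5}→3
  4 left: {2,3,4,5}→3
  placing 0:i first → 3 extensions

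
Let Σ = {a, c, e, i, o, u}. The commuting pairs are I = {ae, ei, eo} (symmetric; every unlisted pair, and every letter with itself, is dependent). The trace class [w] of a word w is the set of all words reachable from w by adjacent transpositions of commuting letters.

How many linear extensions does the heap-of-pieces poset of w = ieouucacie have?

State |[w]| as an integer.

0(i) covers ∅
1(e) covers ∅
2(o) covers 0:i
3(u) covers 1:e, 2:o
4(u) covers 3:u
5(c) covers 4:u
6(a) covers 5:c
7(c) covers 6:a
8(i) covers 7:c
9(e) covers 7:c
floor of heap: 0:i, 1:e
completions by unplaced set U, small U first (add the entries for U minus each lowest piece of U):
  |U|=1: {8}:1  {9}:1
  |U|=2: {8,9}:2
  |U|=3: {7,8,9}:2
  |U|=4: {6,7,8,9}:2
  |U|=5: {5,6,7,8,9}:2
  |U|=6: {4,5,6,7,8,9}:2
  |U|=7: {3,4,5,6,7,8,9}:2
  |U|=8: {1,3,4,5,6,7,8,9}:2  {2,3,4,5,6,7,8,9}:2
  start at 0(i): 4
  start at 1(e): 2
sum over floor = 6

6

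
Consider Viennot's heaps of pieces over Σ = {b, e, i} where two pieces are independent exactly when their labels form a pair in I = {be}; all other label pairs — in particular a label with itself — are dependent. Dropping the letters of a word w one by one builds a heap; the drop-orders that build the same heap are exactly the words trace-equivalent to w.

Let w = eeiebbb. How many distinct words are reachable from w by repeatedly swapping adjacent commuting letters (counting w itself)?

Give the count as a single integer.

0(e) covers ∅
1(e) covers 0:e
2(i) covers 1:e
3(e) covers 2:i
4(b) covers 2:i
5(b) covers 4:b
6(b) covers 5:b
floor of heap: 0:e
completions by unplaced set U, small U first (add the entries for U minus each lowest piece of U):
  |U|=1: {3}:1  {6}:1
  |U|=2: {3,6}:2  {5,6}:1
  |U|=3: {3,5,6}:3  {4,5,6}:1
  |U|=4: {3,4,5,6}:4
  |U|=5: {2,3,4,5,6}:4
  start at 0(e): 4

4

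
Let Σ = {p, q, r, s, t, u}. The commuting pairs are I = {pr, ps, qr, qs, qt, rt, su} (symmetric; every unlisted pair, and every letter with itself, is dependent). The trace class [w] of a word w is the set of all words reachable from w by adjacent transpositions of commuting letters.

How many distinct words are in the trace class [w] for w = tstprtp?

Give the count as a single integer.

5

piece 0:t — minimal
piece 1:s rests on {0:t}
piece 2:t rests on {1:s}
piece 3:p rests on {2:t}
piece 4:r rests on {1:s}
piece 5:t rests on {3:p}
piece 6:p rests on {5:t}
minimal pieces: {0:t}
ways to finish when only these pieces remain (= sum over removing one remaining piece with nothing left below it):
  1 left: {4}→1  {6}→1
  2 left: {4,6}→2  {5,6}→1
  3 left: {3,5,6}→1  {4,5,6}→3
  4 left: {2,3,5,6}→1  {3,4,5,6}→4
  5 left: {2,3,4,5,6}→5
  placing 0:t first → 5 extensions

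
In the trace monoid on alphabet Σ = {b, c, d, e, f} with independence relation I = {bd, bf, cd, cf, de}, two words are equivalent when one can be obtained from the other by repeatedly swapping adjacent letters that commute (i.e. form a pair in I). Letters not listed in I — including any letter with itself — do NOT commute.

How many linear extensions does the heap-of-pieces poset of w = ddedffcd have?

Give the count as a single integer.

22

#0=d has no predecessor
#1=d depends on [0:d]
#2=e has no predecessor
#3=d depends on [1:d]
#4=f depends on [2:e, 3:d]
#5=f depends on [4:f]
#6=c depends on [2:e]
#7=d depends on [5:f]
sources: [0:d, 2:e]
N(rest) = Σ N(rest − s) over sources s of rest; N(one piece) = 1:
  size 1 → [6]=1  [7]=1
  size 2 → [5,7]=1  [6,7]=2
  size 3 → [4,5,7]=1  [5,6,7]=3
  size 4 → [3,4,5,7]=1  [4,5,6,7]=4
  size 5 → [1,3,4,5,7]=1  [2,4,5,6,7]=4  [3,4,5,6,7]=5
  size 6 → [0,1,3,4,5,7]=1  [1,3,4,5,6,7]=6  [2,3,4,5,6,7]=9
  first=0(d) contributes 15
  first=2(e) contributes 7
|[w]| = 22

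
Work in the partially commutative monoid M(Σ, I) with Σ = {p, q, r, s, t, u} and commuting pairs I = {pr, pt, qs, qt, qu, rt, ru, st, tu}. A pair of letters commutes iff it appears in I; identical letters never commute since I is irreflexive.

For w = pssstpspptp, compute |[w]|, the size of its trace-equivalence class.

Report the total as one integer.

55

drop 0:p onto floor
drop 1:s onto {0:p}
drop 2:s onto {1:s}
drop 3:s onto {2:s}
drop 4:t onto floor
drop 5:p onto {3:s}
drop 6:s onto {5:p}
drop 7:p onto {6:s}
drop 8:p onto {7:p}
drop 9:t onto {4:t}
drop 10:p onto {8:p}
ground layer = {0:p, 4:t}
drop-orders for the pieces not yet dropped (sum over which currently-grounded one goes next):
  1 to go: {9} 1  {10} 1
  2 to go: {4,9} 1  {8,10} 1  {9,10} 2
  3 to go: {4,9,10} 3  {7,8,10} 1  {8,9,10} 3
  4 to go: {4,8,9,10} 6  {6,7,8,10} 1  {7,8,9,10} 4
  5 to go: {4,7,8,9,10} 10  {5,6,7,8,10} 1  {6,7,8,9,10} 5
  6 to go: {3,5,6,7,8,10} 1  {4,6,7,8,9,10} 15  {5,6,7,8,9,10} 6
  7 to go: {2,3,5,6,7,8,10} 1  {3,5,6,7,8,9,10} 7  {4,5,6,7,8,9,10} 21
  8 to go: {1,2,3,5,6,7,8,10} 1  {2,3,5,6,7,8,9,10} 8  {3,4,5,6,7,8,9,10} 28
  9 to go: {0,1,2,3,5,6,7,8,10} 1  {1,2,3,5,6,7,8,9,10} 9  {2,3,4,5,6,7,8,9,10} 36
  if 0:p drops first: 45 orders
  if 4:t drops first: 10 orders
heap linearizations: 55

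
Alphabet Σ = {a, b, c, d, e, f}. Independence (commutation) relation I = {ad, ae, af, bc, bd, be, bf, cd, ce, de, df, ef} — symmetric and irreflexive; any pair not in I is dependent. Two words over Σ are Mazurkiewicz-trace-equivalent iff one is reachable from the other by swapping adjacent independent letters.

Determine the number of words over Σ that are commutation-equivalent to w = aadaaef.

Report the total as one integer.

210

0(a) covers ∅
1(a) covers 0:a
2(d) covers ∅
3(a) covers 1:a
4(a) covers 3:a
5(e) covers ∅
6(f) covers ∅
floor of heap: 0:a, 2:d, 5:e, 6:f
completions by unplaced set U, small U first (add the entries for U minus each lowest piece of U):
  |U|=1: {2}:1  {4}:1  {5}:1  {6}:1
  |U|=2: {2,4}:2  {2,5}:2  {2,6}:2  {3,4}:1  {4,5}:2  {4,6}:2  {5,6}:2
  |U|=3: {1,3,4}:1  {2,3,4}:3  {2,4,5}:6  {2,4,6}:6  {2,5,6}:6  {3,4,5}:3  {3,4,6}:3  {4,5,6}:6
  |U|=4: {0,1,3,4}:1  {1,2,3,4}:4  {1,3,4,5}:4  {1,3,4,6}:4  {2,3,4,5}:12  {2,3,4,6}:12  {2,4,5,6}:24  {3,4,5,6}:12
  |U|=5: {0,1,2,3,4}:5  {0,1,3,4,5}:5  {0,1,3,4,6}:5  {1,2,3,4,5}:20  {1,2,3,4,6}:20  {1,3,4,5,6}:20  {2,3,4,5,6}:60
  start at 0(a): 120
  start at 2(d): 30
  start at 5(e): 30
  start at 6(f): 30
sum over floor = 210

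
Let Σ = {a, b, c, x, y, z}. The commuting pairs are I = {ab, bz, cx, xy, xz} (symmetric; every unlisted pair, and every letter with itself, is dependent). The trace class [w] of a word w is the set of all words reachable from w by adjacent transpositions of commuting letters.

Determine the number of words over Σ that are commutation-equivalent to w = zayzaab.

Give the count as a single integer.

4

#0=z has no predecessor
#1=a depends on [0:z]
#2=y depends on [1:a]
#3=z depends on [2:y]
#4=a depends on [3:z]
#5=a depends on [4:a]
#6=b depends on [2:y]
sources: [0:z]
N(rest) = Σ N(rest − s) over sources s of rest; N(one piece) = 1:
  size 1 → [5]=1  [6]=1
  size 2 → [4,5]=1  [5,6]=2
  size 3 → [3,4,5]=1  [4,5,6]=3
  size 4 → [3,4,5,6]=4
  size 5 → [2,3,4,5,6]=4
  first=0(z) contributes 4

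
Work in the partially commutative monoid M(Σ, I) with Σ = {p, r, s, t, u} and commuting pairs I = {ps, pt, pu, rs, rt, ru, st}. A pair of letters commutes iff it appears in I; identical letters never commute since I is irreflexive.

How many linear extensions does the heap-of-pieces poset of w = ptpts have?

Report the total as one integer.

30

0(p) covers ∅
1(t) covers ∅
2(p) covers 0:p
3(t) covers 1:t
4(s) covers ∅
floor of heap: 0:p, 1:t, 4:s
completions by unplaced set U, small U first (add the entries for U minus each lowest piece of U):
  |U|=1: {2}:1  {3}:1  {4}:1
  |U|=2: {0,2}:1  {1,3}:1  {2,3}:2  {2,4}:2  {3,4}:2
  |U|=3: {0,2,3}:3  {0,2,4}:3  {1,2,3}:3  {1,3,4}:3  {2,3,4}:6
  start at 0(p): 12
  start at 1(t): 12
  start at 4(s): 6
sum over floor = 30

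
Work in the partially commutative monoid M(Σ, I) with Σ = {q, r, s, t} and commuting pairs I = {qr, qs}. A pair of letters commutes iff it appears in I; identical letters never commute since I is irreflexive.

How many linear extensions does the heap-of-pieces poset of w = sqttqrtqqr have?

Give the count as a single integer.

#0=s has no predecessor
#1=q has no predecessor
#2=t depends on [0:s, 1:q]
#3=t depends on [2:t]
#4=q depends on [3:t]
#5=r depends on [3:t]
#6=t depends on [4:q, 5:r]
#7=q depends on [6:t]
#8=q depends on [7:q]
#9=r depends on [6:t]
sources: [0:s, 1:q]
N(rest) = Σ N(rest − s) over sources s of rest; N(one piece) = 1:
  size 1 → [8]=1  [9]=1
  size 2 → [7,8]=1  [8,9]=2
  size 3 → [7,8,9]=3
  size 4 → [6,7,8,9]=3
  size 5 → [4,6,7,8,9]=3  [5,6,7,8,9]=3
  size 6 → [4,5,6,7,8,9]=6
  size 7 → [3,4,5,6,7,8,9]=6
  size 8 → [2,3,4,5,6,7,8,9]=6
  first=0(s) contributes 6
  first=1(q) contributes 6
|[w]| = 12

12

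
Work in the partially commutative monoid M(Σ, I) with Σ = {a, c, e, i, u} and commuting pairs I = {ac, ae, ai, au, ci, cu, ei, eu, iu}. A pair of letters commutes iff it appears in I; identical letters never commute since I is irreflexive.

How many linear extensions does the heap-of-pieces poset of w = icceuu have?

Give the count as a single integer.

drop 0:i onto floor
drop 1:c onto floor
drop 2:c onto {1:c}
drop 3:e onto {2:c}
drop 4:u onto floor
drop 5:u onto {4:u}
ground layer = {0:i, 1:c, 4:u}
drop-orders for the pieces not yet dropped (sum over which currently-grounded one goes next):
  1 to go: {0} 1  {3} 1  {5} 1
  2 to go: {0,3} 2  {0,5} 2  {2,3} 1  {3,5} 2  {4,5} 1
  3 to go: {0,2,3} 3  {0,3,5} 6  {0,4,5} 3  {1,2,3} 1  {2,3,5} 3  {3,4,5} 3
  4 to go: {0,1,2,3} 4  {0,2,3,5} 12  {0,3,4,5} 12  {1,2,3,5} 4  {2,3,4,5} 6
  if 0:i drops first: 10 orders
  if 1:c drops first: 30 orders
  if 4:u drops first: 20 orders
heap linearizations: 60

60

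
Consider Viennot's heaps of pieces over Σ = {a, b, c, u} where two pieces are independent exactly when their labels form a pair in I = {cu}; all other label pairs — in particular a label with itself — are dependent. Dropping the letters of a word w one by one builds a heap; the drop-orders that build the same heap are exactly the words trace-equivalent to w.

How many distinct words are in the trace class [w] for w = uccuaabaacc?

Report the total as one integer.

0(u) covers ∅
1(c) covers ∅
2(c) covers 1:c
3(u) covers 0:u
4(a) covers 2:c, 3:u
5(a) covers 4:a
6(b) covers 5:a
7(a) covers 6:b
8(a) covers 7:a
9(c) covers 8:a
10(c) covers 9:c
floor of heap: 0:u, 1:c
completions by unplaced set U, small U first (add the entries for U minus each lowest piece of U):
  |U|=1: {10}:1
  |U|=2: {9,10}:1
  |U|=3: {8,9,10}:1
  |U|=4: {7,8,9,10}:1
  |U|=5: {6,7,8,9,10}:1
  |U|=6: {5,6,7,8,9,10}:1
  |U|=7: {4,5,6,7,8,9,10}:1
  |U|=8: {2,4,5,6,7,8,9,10}:1  {3,4,5,6,7,8,9,10}:1
  |U|=9: {0,3,4,5,6,7,8,9,10}:1  {1,2,4,5,6,7,8,9,10}:1  {2,3,4,5,6,7,8,9,10}:2
  start at 0(u): 3
  start at 1(c): 3
sum over floor = 6

6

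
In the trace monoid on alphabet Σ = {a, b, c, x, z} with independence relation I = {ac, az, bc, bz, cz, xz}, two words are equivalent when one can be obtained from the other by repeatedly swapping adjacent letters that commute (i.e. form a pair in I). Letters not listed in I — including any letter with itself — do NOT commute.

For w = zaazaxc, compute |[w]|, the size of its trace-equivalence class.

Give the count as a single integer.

piece 0:z — minimal
piece 1:a — minimal
piece 2:a rests on {1:a}
piece 3:z rests on {0:z}
piece 4:a rests on {2:a}
piece 5:x rests on {4:a}
piece 6:c rests on {5:x}
minimal pieces: {0:z, 1:a}
ways to finish when only these pieces remain (= sum over removing one remaining piece with nothing left below it):
  1 left: {3}→1  {6}→1
  2 left: {0,3}→1  {3,6}→2  {5,6}→1
  3 left: {0,3,6}→3  {3,5,6}→3  {4,5,6}→1
  4 left: {0,3,5,6}→6  {2,4,5,6}→1  {3,4,5,6}→4
  5 left: {0,3,4,5,6}→10  {1,2,4,5,6}→1  {2,3,4,5,6}→5
  placing 0:z first → 6 extensions
  placing 1:a first → 15 extensions
total linear extensions = 21

21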